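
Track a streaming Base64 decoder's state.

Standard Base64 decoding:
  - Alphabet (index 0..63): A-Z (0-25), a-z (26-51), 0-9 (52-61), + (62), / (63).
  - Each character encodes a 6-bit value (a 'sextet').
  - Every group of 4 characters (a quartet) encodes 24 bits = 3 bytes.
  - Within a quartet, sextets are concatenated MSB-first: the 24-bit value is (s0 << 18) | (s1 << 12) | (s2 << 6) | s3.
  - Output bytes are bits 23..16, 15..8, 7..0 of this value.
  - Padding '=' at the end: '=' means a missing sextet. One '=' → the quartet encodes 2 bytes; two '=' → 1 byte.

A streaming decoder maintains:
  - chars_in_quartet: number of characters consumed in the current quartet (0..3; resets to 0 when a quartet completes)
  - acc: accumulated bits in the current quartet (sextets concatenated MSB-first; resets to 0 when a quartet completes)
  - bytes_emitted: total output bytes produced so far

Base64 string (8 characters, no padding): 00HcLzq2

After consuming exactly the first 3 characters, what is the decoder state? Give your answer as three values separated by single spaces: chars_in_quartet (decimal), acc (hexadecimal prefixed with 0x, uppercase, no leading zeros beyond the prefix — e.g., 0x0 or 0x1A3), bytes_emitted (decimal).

After char 0 ('0'=52): chars_in_quartet=1 acc=0x34 bytes_emitted=0
After char 1 ('0'=52): chars_in_quartet=2 acc=0xD34 bytes_emitted=0
After char 2 ('H'=7): chars_in_quartet=3 acc=0x34D07 bytes_emitted=0

Answer: 3 0x34D07 0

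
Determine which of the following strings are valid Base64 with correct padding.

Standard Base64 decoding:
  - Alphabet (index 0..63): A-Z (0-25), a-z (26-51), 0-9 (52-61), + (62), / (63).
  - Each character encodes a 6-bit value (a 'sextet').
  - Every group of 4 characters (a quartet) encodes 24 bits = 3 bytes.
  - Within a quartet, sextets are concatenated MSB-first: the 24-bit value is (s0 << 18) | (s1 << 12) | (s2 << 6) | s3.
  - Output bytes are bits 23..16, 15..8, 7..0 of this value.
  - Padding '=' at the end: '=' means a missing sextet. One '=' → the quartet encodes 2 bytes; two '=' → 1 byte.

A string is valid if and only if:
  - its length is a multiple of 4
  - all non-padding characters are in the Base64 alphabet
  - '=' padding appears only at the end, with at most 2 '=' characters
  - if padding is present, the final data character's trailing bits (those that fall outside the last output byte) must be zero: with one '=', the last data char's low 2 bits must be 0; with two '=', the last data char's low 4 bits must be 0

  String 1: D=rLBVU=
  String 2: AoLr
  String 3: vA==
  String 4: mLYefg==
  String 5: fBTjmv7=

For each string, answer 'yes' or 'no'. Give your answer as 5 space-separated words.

String 1: 'D=rLBVU=' → invalid (bad char(s): ['=']; '=' in middle)
String 2: 'AoLr' → valid
String 3: 'vA==' → valid
String 4: 'mLYefg==' → valid
String 5: 'fBTjmv7=' → invalid (bad trailing bits)

Answer: no yes yes yes no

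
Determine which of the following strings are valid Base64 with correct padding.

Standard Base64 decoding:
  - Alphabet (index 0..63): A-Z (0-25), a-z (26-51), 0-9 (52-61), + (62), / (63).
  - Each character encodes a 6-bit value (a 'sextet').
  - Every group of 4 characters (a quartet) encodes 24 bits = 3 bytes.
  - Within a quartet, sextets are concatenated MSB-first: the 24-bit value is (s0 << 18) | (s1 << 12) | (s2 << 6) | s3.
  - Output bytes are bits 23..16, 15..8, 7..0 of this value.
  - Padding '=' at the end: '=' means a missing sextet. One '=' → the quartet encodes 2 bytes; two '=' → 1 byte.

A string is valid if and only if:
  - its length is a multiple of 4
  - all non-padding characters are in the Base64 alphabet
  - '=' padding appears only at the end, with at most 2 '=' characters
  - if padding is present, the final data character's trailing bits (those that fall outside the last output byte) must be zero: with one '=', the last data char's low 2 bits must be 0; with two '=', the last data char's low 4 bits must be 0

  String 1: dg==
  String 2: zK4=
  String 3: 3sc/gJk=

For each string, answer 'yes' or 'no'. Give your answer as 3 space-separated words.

Answer: yes yes yes

Derivation:
String 1: 'dg==' → valid
String 2: 'zK4=' → valid
String 3: '3sc/gJk=' → valid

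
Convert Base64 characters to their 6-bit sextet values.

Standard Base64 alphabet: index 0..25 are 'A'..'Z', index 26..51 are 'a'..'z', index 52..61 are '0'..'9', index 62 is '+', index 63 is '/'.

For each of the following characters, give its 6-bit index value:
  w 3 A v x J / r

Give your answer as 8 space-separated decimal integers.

Answer: 48 55 0 47 49 9 63 43

Derivation:
'w': a..z range, 26 + ord('w') − ord('a') = 48
'3': 0..9 range, 52 + ord('3') − ord('0') = 55
'A': A..Z range, ord('A') − ord('A') = 0
'v': a..z range, 26 + ord('v') − ord('a') = 47
'x': a..z range, 26 + ord('x') − ord('a') = 49
'J': A..Z range, ord('J') − ord('A') = 9
'/': index 63
'r': a..z range, 26 + ord('r') − ord('a') = 43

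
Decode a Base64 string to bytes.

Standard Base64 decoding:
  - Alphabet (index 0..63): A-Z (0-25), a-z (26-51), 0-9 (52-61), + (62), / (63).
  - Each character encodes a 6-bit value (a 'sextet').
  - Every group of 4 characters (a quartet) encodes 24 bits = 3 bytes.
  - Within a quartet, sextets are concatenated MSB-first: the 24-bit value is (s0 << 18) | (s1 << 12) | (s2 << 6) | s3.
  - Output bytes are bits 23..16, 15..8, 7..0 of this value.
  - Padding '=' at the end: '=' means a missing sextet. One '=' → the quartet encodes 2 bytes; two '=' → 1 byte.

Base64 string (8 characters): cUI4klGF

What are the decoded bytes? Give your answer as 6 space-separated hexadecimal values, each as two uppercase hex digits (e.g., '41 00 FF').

Answer: 71 42 38 92 51 85

Derivation:
After char 0 ('c'=28): chars_in_quartet=1 acc=0x1C bytes_emitted=0
After char 1 ('U'=20): chars_in_quartet=2 acc=0x714 bytes_emitted=0
After char 2 ('I'=8): chars_in_quartet=3 acc=0x1C508 bytes_emitted=0
After char 3 ('4'=56): chars_in_quartet=4 acc=0x714238 -> emit 71 42 38, reset; bytes_emitted=3
After char 4 ('k'=36): chars_in_quartet=1 acc=0x24 bytes_emitted=3
After char 5 ('l'=37): chars_in_quartet=2 acc=0x925 bytes_emitted=3
After char 6 ('G'=6): chars_in_quartet=3 acc=0x24946 bytes_emitted=3
After char 7 ('F'=5): chars_in_quartet=4 acc=0x925185 -> emit 92 51 85, reset; bytes_emitted=6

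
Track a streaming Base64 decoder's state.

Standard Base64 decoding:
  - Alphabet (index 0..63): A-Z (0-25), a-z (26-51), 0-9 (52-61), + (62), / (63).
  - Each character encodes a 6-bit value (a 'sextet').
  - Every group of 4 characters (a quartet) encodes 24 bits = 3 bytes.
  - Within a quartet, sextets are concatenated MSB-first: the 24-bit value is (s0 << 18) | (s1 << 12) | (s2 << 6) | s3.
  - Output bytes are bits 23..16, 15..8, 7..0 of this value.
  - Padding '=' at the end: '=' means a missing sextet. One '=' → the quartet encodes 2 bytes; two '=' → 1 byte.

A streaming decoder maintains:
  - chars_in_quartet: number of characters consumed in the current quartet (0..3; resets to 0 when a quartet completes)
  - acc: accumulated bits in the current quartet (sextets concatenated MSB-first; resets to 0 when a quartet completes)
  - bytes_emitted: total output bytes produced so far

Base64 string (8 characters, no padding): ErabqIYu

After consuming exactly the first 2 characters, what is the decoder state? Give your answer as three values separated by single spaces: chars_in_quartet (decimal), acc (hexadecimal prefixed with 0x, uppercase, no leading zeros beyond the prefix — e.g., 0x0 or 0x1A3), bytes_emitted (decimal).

Answer: 2 0x12B 0

Derivation:
After char 0 ('E'=4): chars_in_quartet=1 acc=0x4 bytes_emitted=0
After char 1 ('r'=43): chars_in_quartet=2 acc=0x12B bytes_emitted=0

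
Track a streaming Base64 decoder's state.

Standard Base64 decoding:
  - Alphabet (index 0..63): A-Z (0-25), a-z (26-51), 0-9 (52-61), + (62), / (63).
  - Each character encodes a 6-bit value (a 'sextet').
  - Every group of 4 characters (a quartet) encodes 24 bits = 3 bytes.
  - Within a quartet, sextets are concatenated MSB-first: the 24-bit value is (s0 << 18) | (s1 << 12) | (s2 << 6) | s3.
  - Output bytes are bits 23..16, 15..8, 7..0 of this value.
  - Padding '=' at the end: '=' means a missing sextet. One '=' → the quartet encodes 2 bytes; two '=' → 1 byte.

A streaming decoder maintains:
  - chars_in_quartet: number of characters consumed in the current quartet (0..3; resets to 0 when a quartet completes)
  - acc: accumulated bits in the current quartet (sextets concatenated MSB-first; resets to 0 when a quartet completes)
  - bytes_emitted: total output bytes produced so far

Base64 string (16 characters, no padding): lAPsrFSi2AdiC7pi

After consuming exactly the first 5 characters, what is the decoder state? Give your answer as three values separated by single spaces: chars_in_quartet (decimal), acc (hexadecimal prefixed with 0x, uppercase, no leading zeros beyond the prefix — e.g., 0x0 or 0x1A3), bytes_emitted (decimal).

After char 0 ('l'=37): chars_in_quartet=1 acc=0x25 bytes_emitted=0
After char 1 ('A'=0): chars_in_quartet=2 acc=0x940 bytes_emitted=0
After char 2 ('P'=15): chars_in_quartet=3 acc=0x2500F bytes_emitted=0
After char 3 ('s'=44): chars_in_quartet=4 acc=0x9403EC -> emit 94 03 EC, reset; bytes_emitted=3
After char 4 ('r'=43): chars_in_quartet=1 acc=0x2B bytes_emitted=3

Answer: 1 0x2B 3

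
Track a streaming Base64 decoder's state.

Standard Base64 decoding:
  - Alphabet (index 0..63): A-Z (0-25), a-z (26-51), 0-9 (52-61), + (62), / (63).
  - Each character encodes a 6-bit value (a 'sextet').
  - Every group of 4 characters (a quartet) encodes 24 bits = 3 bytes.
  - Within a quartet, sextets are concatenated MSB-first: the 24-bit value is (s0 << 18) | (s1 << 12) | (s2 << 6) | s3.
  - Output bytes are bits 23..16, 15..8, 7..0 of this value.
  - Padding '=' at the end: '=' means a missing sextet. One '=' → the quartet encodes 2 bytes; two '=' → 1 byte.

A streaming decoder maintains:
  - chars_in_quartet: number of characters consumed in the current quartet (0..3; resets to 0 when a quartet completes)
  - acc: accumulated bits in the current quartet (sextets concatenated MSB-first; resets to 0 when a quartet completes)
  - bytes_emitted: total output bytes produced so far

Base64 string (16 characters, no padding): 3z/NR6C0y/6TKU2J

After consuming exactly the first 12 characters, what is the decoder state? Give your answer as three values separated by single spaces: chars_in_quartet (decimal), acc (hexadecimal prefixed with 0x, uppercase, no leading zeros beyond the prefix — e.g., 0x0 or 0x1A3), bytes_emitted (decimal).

After char 0 ('3'=55): chars_in_quartet=1 acc=0x37 bytes_emitted=0
After char 1 ('z'=51): chars_in_quartet=2 acc=0xDF3 bytes_emitted=0
After char 2 ('/'=63): chars_in_quartet=3 acc=0x37CFF bytes_emitted=0
After char 3 ('N'=13): chars_in_quartet=4 acc=0xDF3FCD -> emit DF 3F CD, reset; bytes_emitted=3
After char 4 ('R'=17): chars_in_quartet=1 acc=0x11 bytes_emitted=3
After char 5 ('6'=58): chars_in_quartet=2 acc=0x47A bytes_emitted=3
After char 6 ('C'=2): chars_in_quartet=3 acc=0x11E82 bytes_emitted=3
After char 7 ('0'=52): chars_in_quartet=4 acc=0x47A0B4 -> emit 47 A0 B4, reset; bytes_emitted=6
After char 8 ('y'=50): chars_in_quartet=1 acc=0x32 bytes_emitted=6
After char 9 ('/'=63): chars_in_quartet=2 acc=0xCBF bytes_emitted=6
After char 10 ('6'=58): chars_in_quartet=3 acc=0x32FFA bytes_emitted=6
After char 11 ('T'=19): chars_in_quartet=4 acc=0xCBFE93 -> emit CB FE 93, reset; bytes_emitted=9

Answer: 0 0x0 9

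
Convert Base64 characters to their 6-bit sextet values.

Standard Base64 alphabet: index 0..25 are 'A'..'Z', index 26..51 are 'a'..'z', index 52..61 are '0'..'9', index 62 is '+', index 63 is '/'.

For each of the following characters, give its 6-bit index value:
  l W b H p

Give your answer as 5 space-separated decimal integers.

Answer: 37 22 27 7 41

Derivation:
'l': a..z range, 26 + ord('l') − ord('a') = 37
'W': A..Z range, ord('W') − ord('A') = 22
'b': a..z range, 26 + ord('b') − ord('a') = 27
'H': A..Z range, ord('H') − ord('A') = 7
'p': a..z range, 26 + ord('p') − ord('a') = 41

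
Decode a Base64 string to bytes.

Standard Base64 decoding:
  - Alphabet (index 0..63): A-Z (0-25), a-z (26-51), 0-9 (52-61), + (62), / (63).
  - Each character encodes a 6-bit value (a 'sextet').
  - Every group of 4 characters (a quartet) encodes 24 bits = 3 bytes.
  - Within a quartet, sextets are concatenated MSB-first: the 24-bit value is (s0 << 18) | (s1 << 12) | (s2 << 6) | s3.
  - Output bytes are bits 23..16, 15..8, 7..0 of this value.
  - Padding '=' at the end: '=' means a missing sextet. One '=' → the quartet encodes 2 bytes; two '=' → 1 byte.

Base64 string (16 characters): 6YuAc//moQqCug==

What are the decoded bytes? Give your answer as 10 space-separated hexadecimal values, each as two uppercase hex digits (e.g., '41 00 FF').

Answer: E9 8B 80 73 FF E6 A1 0A 82 BA

Derivation:
After char 0 ('6'=58): chars_in_quartet=1 acc=0x3A bytes_emitted=0
After char 1 ('Y'=24): chars_in_quartet=2 acc=0xE98 bytes_emitted=0
After char 2 ('u'=46): chars_in_quartet=3 acc=0x3A62E bytes_emitted=0
After char 3 ('A'=0): chars_in_quartet=4 acc=0xE98B80 -> emit E9 8B 80, reset; bytes_emitted=3
After char 4 ('c'=28): chars_in_quartet=1 acc=0x1C bytes_emitted=3
After char 5 ('/'=63): chars_in_quartet=2 acc=0x73F bytes_emitted=3
After char 6 ('/'=63): chars_in_quartet=3 acc=0x1CFFF bytes_emitted=3
After char 7 ('m'=38): chars_in_quartet=4 acc=0x73FFE6 -> emit 73 FF E6, reset; bytes_emitted=6
After char 8 ('o'=40): chars_in_quartet=1 acc=0x28 bytes_emitted=6
After char 9 ('Q'=16): chars_in_quartet=2 acc=0xA10 bytes_emitted=6
After char 10 ('q'=42): chars_in_quartet=3 acc=0x2842A bytes_emitted=6
After char 11 ('C'=2): chars_in_quartet=4 acc=0xA10A82 -> emit A1 0A 82, reset; bytes_emitted=9
After char 12 ('u'=46): chars_in_quartet=1 acc=0x2E bytes_emitted=9
After char 13 ('g'=32): chars_in_quartet=2 acc=0xBA0 bytes_emitted=9
Padding '==': partial quartet acc=0xBA0 -> emit BA; bytes_emitted=10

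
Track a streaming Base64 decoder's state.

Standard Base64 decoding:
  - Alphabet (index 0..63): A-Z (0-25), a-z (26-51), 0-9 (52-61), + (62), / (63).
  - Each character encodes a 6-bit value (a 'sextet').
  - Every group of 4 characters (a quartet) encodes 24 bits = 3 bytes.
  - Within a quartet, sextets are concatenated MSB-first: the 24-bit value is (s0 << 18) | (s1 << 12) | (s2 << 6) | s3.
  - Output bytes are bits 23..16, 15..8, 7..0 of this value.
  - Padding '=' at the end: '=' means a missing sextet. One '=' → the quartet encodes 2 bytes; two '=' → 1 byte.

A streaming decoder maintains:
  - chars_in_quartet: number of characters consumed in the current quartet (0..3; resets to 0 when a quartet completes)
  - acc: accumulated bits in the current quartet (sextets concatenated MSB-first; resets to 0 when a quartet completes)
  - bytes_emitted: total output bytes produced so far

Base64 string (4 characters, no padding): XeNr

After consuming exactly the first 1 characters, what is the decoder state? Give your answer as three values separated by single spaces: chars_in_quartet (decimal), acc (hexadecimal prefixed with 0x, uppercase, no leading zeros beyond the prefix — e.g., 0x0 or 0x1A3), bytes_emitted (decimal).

After char 0 ('X'=23): chars_in_quartet=1 acc=0x17 bytes_emitted=0

Answer: 1 0x17 0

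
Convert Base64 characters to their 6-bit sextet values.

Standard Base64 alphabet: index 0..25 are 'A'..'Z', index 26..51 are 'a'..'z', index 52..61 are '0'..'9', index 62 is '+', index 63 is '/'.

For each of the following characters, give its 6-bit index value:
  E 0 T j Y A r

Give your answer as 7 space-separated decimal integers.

'E': A..Z range, ord('E') − ord('A') = 4
'0': 0..9 range, 52 + ord('0') − ord('0') = 52
'T': A..Z range, ord('T') − ord('A') = 19
'j': a..z range, 26 + ord('j') − ord('a') = 35
'Y': A..Z range, ord('Y') − ord('A') = 24
'A': A..Z range, ord('A') − ord('A') = 0
'r': a..z range, 26 + ord('r') − ord('a') = 43

Answer: 4 52 19 35 24 0 43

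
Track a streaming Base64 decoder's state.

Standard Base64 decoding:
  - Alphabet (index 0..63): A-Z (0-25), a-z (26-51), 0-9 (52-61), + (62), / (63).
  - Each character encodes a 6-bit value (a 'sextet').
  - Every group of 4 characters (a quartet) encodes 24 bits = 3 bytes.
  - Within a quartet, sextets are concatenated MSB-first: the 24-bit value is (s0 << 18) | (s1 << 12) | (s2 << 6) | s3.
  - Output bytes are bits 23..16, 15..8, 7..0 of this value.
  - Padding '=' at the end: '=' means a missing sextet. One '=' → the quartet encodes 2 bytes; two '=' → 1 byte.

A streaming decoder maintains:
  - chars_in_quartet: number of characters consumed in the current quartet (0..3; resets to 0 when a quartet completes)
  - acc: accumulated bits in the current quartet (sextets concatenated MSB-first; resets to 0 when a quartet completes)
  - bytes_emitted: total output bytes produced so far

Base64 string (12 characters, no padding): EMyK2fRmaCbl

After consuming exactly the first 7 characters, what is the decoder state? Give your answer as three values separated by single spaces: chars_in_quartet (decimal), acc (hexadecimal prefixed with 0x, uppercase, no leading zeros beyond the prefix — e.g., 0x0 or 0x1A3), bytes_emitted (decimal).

Answer: 3 0x367D1 3

Derivation:
After char 0 ('E'=4): chars_in_quartet=1 acc=0x4 bytes_emitted=0
After char 1 ('M'=12): chars_in_quartet=2 acc=0x10C bytes_emitted=0
After char 2 ('y'=50): chars_in_quartet=3 acc=0x4332 bytes_emitted=0
After char 3 ('K'=10): chars_in_quartet=4 acc=0x10CC8A -> emit 10 CC 8A, reset; bytes_emitted=3
After char 4 ('2'=54): chars_in_quartet=1 acc=0x36 bytes_emitted=3
After char 5 ('f'=31): chars_in_quartet=2 acc=0xD9F bytes_emitted=3
After char 6 ('R'=17): chars_in_quartet=3 acc=0x367D1 bytes_emitted=3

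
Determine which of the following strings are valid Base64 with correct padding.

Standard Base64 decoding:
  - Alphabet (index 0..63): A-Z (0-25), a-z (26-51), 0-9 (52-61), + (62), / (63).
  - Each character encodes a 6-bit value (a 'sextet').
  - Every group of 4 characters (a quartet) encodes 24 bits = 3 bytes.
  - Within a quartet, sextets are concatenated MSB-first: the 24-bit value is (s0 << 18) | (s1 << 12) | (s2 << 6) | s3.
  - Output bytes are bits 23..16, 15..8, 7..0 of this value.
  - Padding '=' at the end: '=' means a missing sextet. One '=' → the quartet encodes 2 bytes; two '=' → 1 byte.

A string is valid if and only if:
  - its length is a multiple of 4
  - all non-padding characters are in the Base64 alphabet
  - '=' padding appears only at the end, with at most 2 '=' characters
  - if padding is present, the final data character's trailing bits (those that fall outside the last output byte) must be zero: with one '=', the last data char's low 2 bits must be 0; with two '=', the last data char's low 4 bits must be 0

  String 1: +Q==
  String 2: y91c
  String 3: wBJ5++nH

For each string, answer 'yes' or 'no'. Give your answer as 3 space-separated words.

Answer: yes yes yes

Derivation:
String 1: '+Q==' → valid
String 2: 'y91c' → valid
String 3: 'wBJ5++nH' → valid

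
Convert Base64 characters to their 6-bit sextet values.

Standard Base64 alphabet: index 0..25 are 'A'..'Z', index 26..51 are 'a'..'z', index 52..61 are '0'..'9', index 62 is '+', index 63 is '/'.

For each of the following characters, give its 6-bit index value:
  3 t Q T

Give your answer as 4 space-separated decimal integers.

Answer: 55 45 16 19

Derivation:
'3': 0..9 range, 52 + ord('3') − ord('0') = 55
't': a..z range, 26 + ord('t') − ord('a') = 45
'Q': A..Z range, ord('Q') − ord('A') = 16
'T': A..Z range, ord('T') − ord('A') = 19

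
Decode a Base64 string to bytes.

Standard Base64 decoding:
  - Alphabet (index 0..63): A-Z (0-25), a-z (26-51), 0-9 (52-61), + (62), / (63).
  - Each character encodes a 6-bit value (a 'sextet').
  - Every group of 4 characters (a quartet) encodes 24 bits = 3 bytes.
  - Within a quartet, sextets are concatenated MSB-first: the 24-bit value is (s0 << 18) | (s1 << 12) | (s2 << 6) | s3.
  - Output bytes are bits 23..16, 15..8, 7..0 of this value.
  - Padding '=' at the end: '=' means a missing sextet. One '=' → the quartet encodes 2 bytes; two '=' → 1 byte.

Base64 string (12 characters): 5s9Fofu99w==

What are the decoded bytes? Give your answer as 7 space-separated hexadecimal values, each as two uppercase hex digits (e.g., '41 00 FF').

After char 0 ('5'=57): chars_in_quartet=1 acc=0x39 bytes_emitted=0
After char 1 ('s'=44): chars_in_quartet=2 acc=0xE6C bytes_emitted=0
After char 2 ('9'=61): chars_in_quartet=3 acc=0x39B3D bytes_emitted=0
After char 3 ('F'=5): chars_in_quartet=4 acc=0xE6CF45 -> emit E6 CF 45, reset; bytes_emitted=3
After char 4 ('o'=40): chars_in_quartet=1 acc=0x28 bytes_emitted=3
After char 5 ('f'=31): chars_in_quartet=2 acc=0xA1F bytes_emitted=3
After char 6 ('u'=46): chars_in_quartet=3 acc=0x287EE bytes_emitted=3
After char 7 ('9'=61): chars_in_quartet=4 acc=0xA1FBBD -> emit A1 FB BD, reset; bytes_emitted=6
After char 8 ('9'=61): chars_in_quartet=1 acc=0x3D bytes_emitted=6
After char 9 ('w'=48): chars_in_quartet=2 acc=0xF70 bytes_emitted=6
Padding '==': partial quartet acc=0xF70 -> emit F7; bytes_emitted=7

Answer: E6 CF 45 A1 FB BD F7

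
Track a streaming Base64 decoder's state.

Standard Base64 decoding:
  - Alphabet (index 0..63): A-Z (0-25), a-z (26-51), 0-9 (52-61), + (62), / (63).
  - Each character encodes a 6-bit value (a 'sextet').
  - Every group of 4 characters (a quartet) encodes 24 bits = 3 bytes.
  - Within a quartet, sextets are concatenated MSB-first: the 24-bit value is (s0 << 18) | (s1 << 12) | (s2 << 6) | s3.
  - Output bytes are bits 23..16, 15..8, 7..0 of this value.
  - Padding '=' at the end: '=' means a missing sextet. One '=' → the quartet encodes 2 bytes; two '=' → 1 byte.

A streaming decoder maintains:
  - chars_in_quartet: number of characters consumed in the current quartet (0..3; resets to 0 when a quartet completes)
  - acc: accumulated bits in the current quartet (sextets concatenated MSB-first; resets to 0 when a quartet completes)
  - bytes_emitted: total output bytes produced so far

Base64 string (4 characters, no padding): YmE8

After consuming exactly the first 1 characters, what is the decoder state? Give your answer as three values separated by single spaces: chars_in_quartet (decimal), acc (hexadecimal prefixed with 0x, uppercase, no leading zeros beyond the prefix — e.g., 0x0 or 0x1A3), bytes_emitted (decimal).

After char 0 ('Y'=24): chars_in_quartet=1 acc=0x18 bytes_emitted=0

Answer: 1 0x18 0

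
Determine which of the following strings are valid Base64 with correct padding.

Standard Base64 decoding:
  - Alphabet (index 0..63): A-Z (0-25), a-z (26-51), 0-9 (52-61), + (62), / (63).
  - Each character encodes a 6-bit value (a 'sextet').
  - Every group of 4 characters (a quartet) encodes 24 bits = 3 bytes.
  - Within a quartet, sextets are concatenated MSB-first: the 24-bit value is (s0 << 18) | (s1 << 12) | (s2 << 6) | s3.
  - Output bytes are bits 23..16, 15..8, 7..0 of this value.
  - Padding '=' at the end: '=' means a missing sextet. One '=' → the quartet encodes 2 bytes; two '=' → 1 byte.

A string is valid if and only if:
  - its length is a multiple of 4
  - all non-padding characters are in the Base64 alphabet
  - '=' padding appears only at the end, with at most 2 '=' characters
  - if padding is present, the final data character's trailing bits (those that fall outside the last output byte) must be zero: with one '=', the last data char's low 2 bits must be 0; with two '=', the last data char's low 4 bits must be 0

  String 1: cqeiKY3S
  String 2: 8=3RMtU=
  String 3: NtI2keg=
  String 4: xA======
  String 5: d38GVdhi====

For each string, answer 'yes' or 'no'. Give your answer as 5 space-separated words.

Answer: yes no yes no no

Derivation:
String 1: 'cqeiKY3S' → valid
String 2: '8=3RMtU=' → invalid (bad char(s): ['=']; '=' in middle)
String 3: 'NtI2keg=' → valid
String 4: 'xA======' → invalid (6 pad chars (max 2))
String 5: 'd38GVdhi====' → invalid (4 pad chars (max 2))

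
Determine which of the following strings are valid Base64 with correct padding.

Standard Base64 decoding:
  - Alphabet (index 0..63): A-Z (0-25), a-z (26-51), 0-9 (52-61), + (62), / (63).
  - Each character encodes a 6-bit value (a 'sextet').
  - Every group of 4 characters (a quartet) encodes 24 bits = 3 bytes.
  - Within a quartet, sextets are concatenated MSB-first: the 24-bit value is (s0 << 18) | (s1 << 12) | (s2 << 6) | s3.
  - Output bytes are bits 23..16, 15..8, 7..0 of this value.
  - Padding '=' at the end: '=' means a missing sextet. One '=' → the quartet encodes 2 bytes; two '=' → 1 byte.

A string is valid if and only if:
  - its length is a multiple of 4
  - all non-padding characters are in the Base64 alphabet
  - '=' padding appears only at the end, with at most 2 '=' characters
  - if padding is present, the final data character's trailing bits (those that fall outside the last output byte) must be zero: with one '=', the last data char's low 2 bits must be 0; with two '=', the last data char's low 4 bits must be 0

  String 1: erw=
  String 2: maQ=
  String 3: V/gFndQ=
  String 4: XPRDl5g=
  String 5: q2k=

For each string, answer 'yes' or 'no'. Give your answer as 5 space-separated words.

String 1: 'erw=' → valid
String 2: 'maQ=' → valid
String 3: 'V/gFndQ=' → valid
String 4: 'XPRDl5g=' → valid
String 5: 'q2k=' → valid

Answer: yes yes yes yes yes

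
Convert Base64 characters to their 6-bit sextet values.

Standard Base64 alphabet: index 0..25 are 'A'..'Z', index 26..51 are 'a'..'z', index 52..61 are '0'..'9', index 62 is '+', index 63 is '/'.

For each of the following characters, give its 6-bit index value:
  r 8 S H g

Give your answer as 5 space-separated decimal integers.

Answer: 43 60 18 7 32

Derivation:
'r': a..z range, 26 + ord('r') − ord('a') = 43
'8': 0..9 range, 52 + ord('8') − ord('0') = 60
'S': A..Z range, ord('S') − ord('A') = 18
'H': A..Z range, ord('H') − ord('A') = 7
'g': a..z range, 26 + ord('g') − ord('a') = 32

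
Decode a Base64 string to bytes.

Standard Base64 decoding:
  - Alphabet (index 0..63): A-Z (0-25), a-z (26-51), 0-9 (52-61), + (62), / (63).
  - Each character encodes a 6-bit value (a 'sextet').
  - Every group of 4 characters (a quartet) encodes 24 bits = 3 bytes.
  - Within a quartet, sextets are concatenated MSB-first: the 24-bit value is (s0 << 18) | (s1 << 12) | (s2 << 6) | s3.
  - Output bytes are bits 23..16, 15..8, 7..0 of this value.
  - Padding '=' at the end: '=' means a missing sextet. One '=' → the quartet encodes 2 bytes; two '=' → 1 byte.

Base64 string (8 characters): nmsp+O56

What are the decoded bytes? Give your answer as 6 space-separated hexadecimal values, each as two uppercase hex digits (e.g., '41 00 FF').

After char 0 ('n'=39): chars_in_quartet=1 acc=0x27 bytes_emitted=0
After char 1 ('m'=38): chars_in_quartet=2 acc=0x9E6 bytes_emitted=0
After char 2 ('s'=44): chars_in_quartet=3 acc=0x279AC bytes_emitted=0
After char 3 ('p'=41): chars_in_quartet=4 acc=0x9E6B29 -> emit 9E 6B 29, reset; bytes_emitted=3
After char 4 ('+'=62): chars_in_quartet=1 acc=0x3E bytes_emitted=3
After char 5 ('O'=14): chars_in_quartet=2 acc=0xF8E bytes_emitted=3
After char 6 ('5'=57): chars_in_quartet=3 acc=0x3E3B9 bytes_emitted=3
After char 7 ('6'=58): chars_in_quartet=4 acc=0xF8EE7A -> emit F8 EE 7A, reset; bytes_emitted=6

Answer: 9E 6B 29 F8 EE 7A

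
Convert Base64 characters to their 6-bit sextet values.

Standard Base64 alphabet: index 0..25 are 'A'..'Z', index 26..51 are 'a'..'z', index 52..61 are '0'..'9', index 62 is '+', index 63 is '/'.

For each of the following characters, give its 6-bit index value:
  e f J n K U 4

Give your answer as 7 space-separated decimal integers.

'e': a..z range, 26 + ord('e') − ord('a') = 30
'f': a..z range, 26 + ord('f') − ord('a') = 31
'J': A..Z range, ord('J') − ord('A') = 9
'n': a..z range, 26 + ord('n') − ord('a') = 39
'K': A..Z range, ord('K') − ord('A') = 10
'U': A..Z range, ord('U') − ord('A') = 20
'4': 0..9 range, 52 + ord('4') − ord('0') = 56

Answer: 30 31 9 39 10 20 56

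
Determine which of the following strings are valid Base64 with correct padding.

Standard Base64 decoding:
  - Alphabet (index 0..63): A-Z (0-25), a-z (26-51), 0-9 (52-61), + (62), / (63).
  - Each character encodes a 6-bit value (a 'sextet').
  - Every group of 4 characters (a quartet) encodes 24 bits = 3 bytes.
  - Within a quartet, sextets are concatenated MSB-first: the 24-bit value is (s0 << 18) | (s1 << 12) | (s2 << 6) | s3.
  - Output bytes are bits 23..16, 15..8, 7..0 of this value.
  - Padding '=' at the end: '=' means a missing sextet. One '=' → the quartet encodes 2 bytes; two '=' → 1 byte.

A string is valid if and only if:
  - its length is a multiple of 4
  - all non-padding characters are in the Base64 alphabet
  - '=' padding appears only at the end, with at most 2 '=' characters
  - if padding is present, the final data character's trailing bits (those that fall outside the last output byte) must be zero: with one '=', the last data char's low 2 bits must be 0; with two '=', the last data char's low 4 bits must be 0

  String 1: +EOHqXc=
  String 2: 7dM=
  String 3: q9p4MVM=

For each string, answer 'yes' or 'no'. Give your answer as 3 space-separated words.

Answer: yes yes yes

Derivation:
String 1: '+EOHqXc=' → valid
String 2: '7dM=' → valid
String 3: 'q9p4MVM=' → valid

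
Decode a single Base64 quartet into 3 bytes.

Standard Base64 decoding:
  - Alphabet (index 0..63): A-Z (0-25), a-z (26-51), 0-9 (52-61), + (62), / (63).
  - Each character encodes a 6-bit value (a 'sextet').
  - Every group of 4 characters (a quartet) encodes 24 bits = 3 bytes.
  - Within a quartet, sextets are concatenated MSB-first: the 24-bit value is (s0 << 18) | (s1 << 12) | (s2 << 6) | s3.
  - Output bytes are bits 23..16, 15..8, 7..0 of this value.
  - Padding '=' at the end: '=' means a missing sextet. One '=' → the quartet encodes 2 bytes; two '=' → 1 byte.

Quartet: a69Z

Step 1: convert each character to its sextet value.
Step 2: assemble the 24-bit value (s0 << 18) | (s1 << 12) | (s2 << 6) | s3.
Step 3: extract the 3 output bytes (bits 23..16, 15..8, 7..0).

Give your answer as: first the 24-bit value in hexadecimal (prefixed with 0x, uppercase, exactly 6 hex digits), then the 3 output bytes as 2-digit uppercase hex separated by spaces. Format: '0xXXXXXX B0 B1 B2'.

Answer: 0x6BAF59 6B AF 59

Derivation:
Sextets: a=26, 6=58, 9=61, Z=25
24-bit: (26<<18) | (58<<12) | (61<<6) | 25
      = 0x680000 | 0x03A000 | 0x000F40 | 0x000019
      = 0x6BAF59
Bytes: (v>>16)&0xFF=6B, (v>>8)&0xFF=AF, v&0xFF=59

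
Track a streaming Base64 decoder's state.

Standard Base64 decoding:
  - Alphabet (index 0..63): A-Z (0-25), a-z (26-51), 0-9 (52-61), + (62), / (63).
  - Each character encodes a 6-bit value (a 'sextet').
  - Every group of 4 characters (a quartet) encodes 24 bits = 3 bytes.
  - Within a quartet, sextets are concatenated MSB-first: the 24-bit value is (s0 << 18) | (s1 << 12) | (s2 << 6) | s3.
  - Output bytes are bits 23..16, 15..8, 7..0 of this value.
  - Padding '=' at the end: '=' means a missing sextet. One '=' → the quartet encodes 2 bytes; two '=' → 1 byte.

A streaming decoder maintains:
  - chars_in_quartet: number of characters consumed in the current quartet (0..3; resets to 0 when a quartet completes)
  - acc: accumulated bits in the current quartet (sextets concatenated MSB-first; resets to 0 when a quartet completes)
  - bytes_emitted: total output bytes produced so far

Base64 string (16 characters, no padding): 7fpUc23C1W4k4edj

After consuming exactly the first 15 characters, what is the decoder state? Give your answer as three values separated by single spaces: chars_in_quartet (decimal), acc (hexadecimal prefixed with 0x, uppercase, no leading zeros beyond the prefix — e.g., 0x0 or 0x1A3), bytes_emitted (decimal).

After char 0 ('7'=59): chars_in_quartet=1 acc=0x3B bytes_emitted=0
After char 1 ('f'=31): chars_in_quartet=2 acc=0xEDF bytes_emitted=0
After char 2 ('p'=41): chars_in_quartet=3 acc=0x3B7E9 bytes_emitted=0
After char 3 ('U'=20): chars_in_quartet=4 acc=0xEDFA54 -> emit ED FA 54, reset; bytes_emitted=3
After char 4 ('c'=28): chars_in_quartet=1 acc=0x1C bytes_emitted=3
After char 5 ('2'=54): chars_in_quartet=2 acc=0x736 bytes_emitted=3
After char 6 ('3'=55): chars_in_quartet=3 acc=0x1CDB7 bytes_emitted=3
After char 7 ('C'=2): chars_in_quartet=4 acc=0x736DC2 -> emit 73 6D C2, reset; bytes_emitted=6
After char 8 ('1'=53): chars_in_quartet=1 acc=0x35 bytes_emitted=6
After char 9 ('W'=22): chars_in_quartet=2 acc=0xD56 bytes_emitted=6
After char 10 ('4'=56): chars_in_quartet=3 acc=0x355B8 bytes_emitted=6
After char 11 ('k'=36): chars_in_quartet=4 acc=0xD56E24 -> emit D5 6E 24, reset; bytes_emitted=9
After char 12 ('4'=56): chars_in_quartet=1 acc=0x38 bytes_emitted=9
After char 13 ('e'=30): chars_in_quartet=2 acc=0xE1E bytes_emitted=9
After char 14 ('d'=29): chars_in_quartet=3 acc=0x3879D bytes_emitted=9

Answer: 3 0x3879D 9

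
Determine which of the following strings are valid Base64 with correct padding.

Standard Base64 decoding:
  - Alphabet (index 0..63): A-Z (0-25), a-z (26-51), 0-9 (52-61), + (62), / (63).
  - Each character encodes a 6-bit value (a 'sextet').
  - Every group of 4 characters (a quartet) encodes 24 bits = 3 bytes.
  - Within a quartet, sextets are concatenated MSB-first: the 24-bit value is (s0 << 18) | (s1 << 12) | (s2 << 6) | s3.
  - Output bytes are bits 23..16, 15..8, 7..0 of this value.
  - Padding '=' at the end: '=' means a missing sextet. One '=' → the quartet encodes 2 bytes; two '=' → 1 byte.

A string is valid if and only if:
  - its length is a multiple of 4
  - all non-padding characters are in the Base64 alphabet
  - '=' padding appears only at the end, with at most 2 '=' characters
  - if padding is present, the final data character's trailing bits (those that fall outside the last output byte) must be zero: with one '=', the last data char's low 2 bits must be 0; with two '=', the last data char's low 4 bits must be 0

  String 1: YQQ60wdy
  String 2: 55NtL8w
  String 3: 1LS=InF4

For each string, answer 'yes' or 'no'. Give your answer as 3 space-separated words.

String 1: 'YQQ60wdy' → valid
String 2: '55NtL8w' → invalid (len=7 not mult of 4)
String 3: '1LS=InF4' → invalid (bad char(s): ['=']; '=' in middle)

Answer: yes no no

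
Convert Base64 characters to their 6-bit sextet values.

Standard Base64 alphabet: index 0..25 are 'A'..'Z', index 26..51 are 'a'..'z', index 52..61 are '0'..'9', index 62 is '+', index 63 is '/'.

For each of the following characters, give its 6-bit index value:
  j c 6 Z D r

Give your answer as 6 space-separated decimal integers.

Answer: 35 28 58 25 3 43

Derivation:
'j': a..z range, 26 + ord('j') − ord('a') = 35
'c': a..z range, 26 + ord('c') − ord('a') = 28
'6': 0..9 range, 52 + ord('6') − ord('0') = 58
'Z': A..Z range, ord('Z') − ord('A') = 25
'D': A..Z range, ord('D') − ord('A') = 3
'r': a..z range, 26 + ord('r') − ord('a') = 43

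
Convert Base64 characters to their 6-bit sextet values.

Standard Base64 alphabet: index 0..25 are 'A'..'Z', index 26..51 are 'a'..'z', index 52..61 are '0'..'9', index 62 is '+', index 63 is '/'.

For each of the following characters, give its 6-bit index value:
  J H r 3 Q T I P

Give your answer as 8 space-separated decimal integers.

Answer: 9 7 43 55 16 19 8 15

Derivation:
'J': A..Z range, ord('J') − ord('A') = 9
'H': A..Z range, ord('H') − ord('A') = 7
'r': a..z range, 26 + ord('r') − ord('a') = 43
'3': 0..9 range, 52 + ord('3') − ord('0') = 55
'Q': A..Z range, ord('Q') − ord('A') = 16
'T': A..Z range, ord('T') − ord('A') = 19
'I': A..Z range, ord('I') − ord('A') = 8
'P': A..Z range, ord('P') − ord('A') = 15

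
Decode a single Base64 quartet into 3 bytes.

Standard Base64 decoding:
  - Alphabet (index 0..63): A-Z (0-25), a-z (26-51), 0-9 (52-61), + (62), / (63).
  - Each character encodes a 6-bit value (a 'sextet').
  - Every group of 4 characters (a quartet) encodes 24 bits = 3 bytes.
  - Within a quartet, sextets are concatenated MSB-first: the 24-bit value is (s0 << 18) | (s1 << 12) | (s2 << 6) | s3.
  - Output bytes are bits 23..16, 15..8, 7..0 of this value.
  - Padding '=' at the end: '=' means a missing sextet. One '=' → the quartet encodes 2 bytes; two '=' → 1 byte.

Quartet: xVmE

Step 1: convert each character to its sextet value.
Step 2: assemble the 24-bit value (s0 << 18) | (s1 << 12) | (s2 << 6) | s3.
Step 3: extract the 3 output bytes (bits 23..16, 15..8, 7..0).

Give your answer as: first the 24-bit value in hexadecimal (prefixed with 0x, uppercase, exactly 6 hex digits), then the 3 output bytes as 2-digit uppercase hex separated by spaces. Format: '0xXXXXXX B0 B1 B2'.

Answer: 0xC55984 C5 59 84

Derivation:
Sextets: x=49, V=21, m=38, E=4
24-bit: (49<<18) | (21<<12) | (38<<6) | 4
      = 0xC40000 | 0x015000 | 0x000980 | 0x000004
      = 0xC55984
Bytes: (v>>16)&0xFF=C5, (v>>8)&0xFF=59, v&0xFF=84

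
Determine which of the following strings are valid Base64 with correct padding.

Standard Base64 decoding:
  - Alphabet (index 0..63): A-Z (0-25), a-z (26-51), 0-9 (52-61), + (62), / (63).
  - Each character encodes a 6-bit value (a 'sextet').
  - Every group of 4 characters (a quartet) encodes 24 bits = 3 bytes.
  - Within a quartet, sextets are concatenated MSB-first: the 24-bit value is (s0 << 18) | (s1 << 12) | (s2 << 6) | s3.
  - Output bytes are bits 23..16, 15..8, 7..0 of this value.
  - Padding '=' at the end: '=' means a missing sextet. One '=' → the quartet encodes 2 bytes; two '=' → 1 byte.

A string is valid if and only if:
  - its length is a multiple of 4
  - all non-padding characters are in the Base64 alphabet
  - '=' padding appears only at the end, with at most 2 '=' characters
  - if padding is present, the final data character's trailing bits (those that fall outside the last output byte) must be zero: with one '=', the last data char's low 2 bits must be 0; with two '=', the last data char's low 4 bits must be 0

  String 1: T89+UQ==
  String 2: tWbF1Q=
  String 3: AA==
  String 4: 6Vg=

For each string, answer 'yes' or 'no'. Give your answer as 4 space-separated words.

String 1: 'T89+UQ==' → valid
String 2: 'tWbF1Q=' → invalid (len=7 not mult of 4)
String 3: 'AA==' → valid
String 4: '6Vg=' → valid

Answer: yes no yes yes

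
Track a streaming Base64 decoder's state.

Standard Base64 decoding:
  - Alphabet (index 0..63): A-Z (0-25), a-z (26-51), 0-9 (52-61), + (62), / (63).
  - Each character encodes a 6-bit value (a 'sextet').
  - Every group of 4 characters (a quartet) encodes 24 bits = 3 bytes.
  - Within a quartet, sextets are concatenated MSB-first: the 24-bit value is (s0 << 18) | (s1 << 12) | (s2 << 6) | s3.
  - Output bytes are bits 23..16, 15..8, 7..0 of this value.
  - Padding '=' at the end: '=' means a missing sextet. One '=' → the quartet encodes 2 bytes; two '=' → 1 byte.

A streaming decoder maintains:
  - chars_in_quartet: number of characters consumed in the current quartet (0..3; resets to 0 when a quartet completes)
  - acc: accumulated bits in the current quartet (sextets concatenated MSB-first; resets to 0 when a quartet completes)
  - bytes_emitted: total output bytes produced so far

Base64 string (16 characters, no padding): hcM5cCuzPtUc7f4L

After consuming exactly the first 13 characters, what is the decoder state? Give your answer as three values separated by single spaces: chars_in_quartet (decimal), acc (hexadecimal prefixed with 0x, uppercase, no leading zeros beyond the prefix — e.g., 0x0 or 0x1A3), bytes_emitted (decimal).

After char 0 ('h'=33): chars_in_quartet=1 acc=0x21 bytes_emitted=0
After char 1 ('c'=28): chars_in_quartet=2 acc=0x85C bytes_emitted=0
After char 2 ('M'=12): chars_in_quartet=3 acc=0x2170C bytes_emitted=0
After char 3 ('5'=57): chars_in_quartet=4 acc=0x85C339 -> emit 85 C3 39, reset; bytes_emitted=3
After char 4 ('c'=28): chars_in_quartet=1 acc=0x1C bytes_emitted=3
After char 5 ('C'=2): chars_in_quartet=2 acc=0x702 bytes_emitted=3
After char 6 ('u'=46): chars_in_quartet=3 acc=0x1C0AE bytes_emitted=3
After char 7 ('z'=51): chars_in_quartet=4 acc=0x702BB3 -> emit 70 2B B3, reset; bytes_emitted=6
After char 8 ('P'=15): chars_in_quartet=1 acc=0xF bytes_emitted=6
After char 9 ('t'=45): chars_in_quartet=2 acc=0x3ED bytes_emitted=6
After char 10 ('U'=20): chars_in_quartet=3 acc=0xFB54 bytes_emitted=6
After char 11 ('c'=28): chars_in_quartet=4 acc=0x3ED51C -> emit 3E D5 1C, reset; bytes_emitted=9
After char 12 ('7'=59): chars_in_quartet=1 acc=0x3B bytes_emitted=9

Answer: 1 0x3B 9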